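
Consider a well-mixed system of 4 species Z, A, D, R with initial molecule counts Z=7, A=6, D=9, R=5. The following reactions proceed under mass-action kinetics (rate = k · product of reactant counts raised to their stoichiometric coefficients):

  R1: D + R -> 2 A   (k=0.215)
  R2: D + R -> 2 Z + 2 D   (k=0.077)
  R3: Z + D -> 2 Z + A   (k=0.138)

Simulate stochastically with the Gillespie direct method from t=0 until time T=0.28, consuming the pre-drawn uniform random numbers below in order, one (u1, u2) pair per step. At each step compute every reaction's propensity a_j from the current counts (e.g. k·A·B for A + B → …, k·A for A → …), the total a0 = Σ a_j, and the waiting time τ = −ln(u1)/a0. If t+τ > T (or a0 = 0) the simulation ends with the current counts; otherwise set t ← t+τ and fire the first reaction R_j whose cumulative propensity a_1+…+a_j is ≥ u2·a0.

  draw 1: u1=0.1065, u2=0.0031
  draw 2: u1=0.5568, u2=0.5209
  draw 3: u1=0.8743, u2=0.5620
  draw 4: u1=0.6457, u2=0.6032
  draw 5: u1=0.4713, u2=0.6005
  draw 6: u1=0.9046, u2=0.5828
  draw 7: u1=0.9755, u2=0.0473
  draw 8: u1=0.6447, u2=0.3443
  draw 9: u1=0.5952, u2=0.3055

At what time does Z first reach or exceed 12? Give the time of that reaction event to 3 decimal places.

Threshold first reached at t = 0.213

t=0.000: Z=7 A=6 D=9 R=5
Draw 1: a1=9.675, a2=3.465, a3=8.694, a0=21.834; τ=−ln(0.1065)/21.834=0.103 → t=0.103; u2·a0=0.0031·21.834=0.068 ≤ a1=9.675 → R1 fires; Z=7 A=8 D=8 R=4
Draw 2: a1=6.880, a2=2.464, a3=7.728, a0=17.072; τ=−ln(0.5568)/17.072=0.034 → t=0.137; u2·a0=0.5209·17.072=8.893; a1=6.880 < 8.893 ≤ a1+a2=9.344 → R2 fires; Z=9 A=8 D=9 R=3
Draw 3: a1=5.805, a2=2.079, a3=11.178, a0=19.062; τ=−ln(0.8743)/19.062=0.007 → t=0.144; u2·a0=0.5620·19.062=10.713; a1+a2=7.884 < 10.713 ≤ a1+…+a3=19.062 → R3 fires; Z=10 A=9 D=8 R=3
Draw 4: a1=5.160, a2=1.848, a3=11.040, a0=18.048; τ=−ln(0.6457)/18.048=0.024 → t=0.168; u2·a0=0.6032·18.048=10.887; a1+a2=7.008 < 10.887 ≤ a1+…+a3=18.048 → R3 fires; Z=11 A=10 D=7 R=3
Draw 5: a1=4.515, a2=1.617, a3=10.626, a0=16.758; τ=−ln(0.4713)/16.758=0.045 → t=0.213; u2·a0=0.6005·16.758=10.063; a1+a2=6.132 < 10.063 ≤ a1+…+a3=16.758 → R3 fires; Z=12 A=11 D=6 R=3
Draw 6: a1=3.870, a2=1.386, a3=9.936, a0=15.192; τ=−ln(0.9046)/15.192=0.007 → t=0.220; u2·a0=0.5828·15.192=8.854; a1+a2=5.256 < 8.854 ≤ a1+…+a3=15.192 → R3 fires; Z=13 A=12 D=5 R=3
Draw 7: a1=3.225, a2=1.155, a3=8.970, a0=13.350; τ=−ln(0.9755)/13.350=0.002 → t=0.222; u2·a0=0.0473·13.350=0.631 ≤ a1=3.225 → R1 fires; Z=13 A=14 D=4 R=2
Draw 8: a1=1.720, a2=0.616, a3=7.176, a0=9.512; τ=−ln(0.6447)/9.512=0.046 → t=0.268; u2·a0=0.3443·9.512=3.275; a1+a2=2.336 < 3.275 ≤ a1+…+a3=9.512 → R3 fires; Z=14 A=15 D=3 R=2
Draw 9: a1=1.290, a2=0.462, a3=5.796, a0=7.548; τ=−ln(0.5952)/7.548=0.069 → t=0.336 > T=0.28: stop.
Z first becomes ≥ 12 when it reaches 12 at the event at t=0.213.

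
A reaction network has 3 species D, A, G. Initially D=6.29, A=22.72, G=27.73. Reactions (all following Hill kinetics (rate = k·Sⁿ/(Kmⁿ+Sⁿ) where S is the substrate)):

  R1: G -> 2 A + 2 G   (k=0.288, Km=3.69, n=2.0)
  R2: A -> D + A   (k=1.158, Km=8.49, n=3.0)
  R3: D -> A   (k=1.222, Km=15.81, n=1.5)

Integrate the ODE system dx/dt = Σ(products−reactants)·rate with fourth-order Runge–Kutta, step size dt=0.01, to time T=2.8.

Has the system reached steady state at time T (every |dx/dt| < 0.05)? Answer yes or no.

RK4 with dt=0.01: 280 steps to T=2.8. Trajectory (selected grid times):
t=0.00: D=6.29 A=22.72 G=27.73
t=0.31: D=6.55 A=22.97 G=27.82
t=0.62: D=6.81 A=23.23 G=27.91
t=0.93: D=7.07 A=23.49 G=27.99
t=1.24: D=7.33 A=23.76 G=28.08
t=1.56: D=7.58 A=24.03 G=28.17
t=1.87: D=7.83 A=24.30 G=28.26
t=2.18: D=8.08 A=24.58 G=28.35
t=2.49: D=8.32 A=24.86 G=28.43
t=2.80: D=8.56 A=25.14 G=28.52
Rates at T: R1=0.2833, R2=1.1151, R3=0.3481
dx/dt at T (Σ net stoichiometry × rate): D=+0.7670, A=+0.9146, G=+0.2833
Largest |dx/dt| is |+0.9146| (A) ≥ 0.05 → not steady.

Steady state at T: no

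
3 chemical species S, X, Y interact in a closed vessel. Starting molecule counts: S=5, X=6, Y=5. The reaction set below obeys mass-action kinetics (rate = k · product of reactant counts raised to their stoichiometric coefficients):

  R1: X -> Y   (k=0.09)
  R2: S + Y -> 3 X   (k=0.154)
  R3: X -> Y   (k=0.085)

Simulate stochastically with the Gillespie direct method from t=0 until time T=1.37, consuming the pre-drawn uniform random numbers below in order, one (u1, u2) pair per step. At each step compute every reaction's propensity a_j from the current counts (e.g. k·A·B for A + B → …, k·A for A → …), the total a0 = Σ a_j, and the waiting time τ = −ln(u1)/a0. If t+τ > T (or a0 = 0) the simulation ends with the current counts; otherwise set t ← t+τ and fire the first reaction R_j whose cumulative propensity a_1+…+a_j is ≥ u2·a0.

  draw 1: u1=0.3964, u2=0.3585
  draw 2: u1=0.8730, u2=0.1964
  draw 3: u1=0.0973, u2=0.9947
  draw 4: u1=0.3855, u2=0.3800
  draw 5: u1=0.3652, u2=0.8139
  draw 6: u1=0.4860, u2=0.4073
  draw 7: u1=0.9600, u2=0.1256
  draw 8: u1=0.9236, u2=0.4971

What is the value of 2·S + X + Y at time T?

Check how each reaction changes W = 2·S + X + Y (weight of products minus weight of reactants):
R1: X -> Y: (1·1) − (1·1) = 1 − 1 = 0
R2: S + Y -> 3 X: (1·3) − (2·1 + 1·1) = 3 − 3 = 0
R3: X -> Y: (1·1) − (1·1) = 1 − 1 = 0
Every reaction leaves W unchanged, so W is conserved and no simulation is needed: W(T) = W(0) = 2·5 + 6 + 5 = 21

Value at T = 21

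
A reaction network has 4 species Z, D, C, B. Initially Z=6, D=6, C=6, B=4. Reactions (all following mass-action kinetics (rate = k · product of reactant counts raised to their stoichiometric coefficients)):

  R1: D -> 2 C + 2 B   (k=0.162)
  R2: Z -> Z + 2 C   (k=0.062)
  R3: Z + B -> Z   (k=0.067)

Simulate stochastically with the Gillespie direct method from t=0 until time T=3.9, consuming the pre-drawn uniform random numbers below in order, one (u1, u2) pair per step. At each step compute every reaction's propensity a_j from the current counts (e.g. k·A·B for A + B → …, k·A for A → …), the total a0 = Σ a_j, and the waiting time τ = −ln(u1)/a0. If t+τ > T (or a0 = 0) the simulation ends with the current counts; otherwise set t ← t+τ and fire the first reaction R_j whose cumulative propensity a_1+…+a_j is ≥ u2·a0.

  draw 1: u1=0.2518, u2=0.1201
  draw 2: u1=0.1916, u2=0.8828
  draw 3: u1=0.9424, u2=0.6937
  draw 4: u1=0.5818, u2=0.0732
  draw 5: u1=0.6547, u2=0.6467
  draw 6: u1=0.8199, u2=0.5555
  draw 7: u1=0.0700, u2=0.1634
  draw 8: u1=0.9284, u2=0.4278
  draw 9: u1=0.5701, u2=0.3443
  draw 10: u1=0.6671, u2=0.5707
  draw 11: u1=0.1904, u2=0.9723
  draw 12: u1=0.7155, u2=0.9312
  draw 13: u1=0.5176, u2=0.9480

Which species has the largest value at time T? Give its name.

Dominant species at T: C

t=0.000: Z=6 D=6 C=6 B=4
Draw 1: a1=0.972, a2=0.372, a3=1.608, a0=2.952; τ=−ln(0.2518)/2.952=0.467 → t=0.467; u2·a0=0.1201·2.952=0.355 ≤ a1=0.972 → R1 fires; Z=6 D=5 C=8 B=6
Draw 2: a1=0.810, a2=0.372, a3=2.412, a0=3.594; τ=−ln(0.1916)/3.594=0.460 → t=0.927; u2·a0=0.8828·3.594=3.173; a1+a2=1.182 < 3.173 ≤ a1+…+a3=3.594 → R3 fires; Z=6 D=5 C=8 B=5
Draw 3: a1=0.810, a2=0.372, a3=2.010, a0=3.192; τ=−ln(0.9424)/3.192=0.019 → t=0.946; u2·a0=0.6937·3.192=2.214; a1+a2=1.182 < 2.214 ≤ a1+…+a3=3.192 → R3 fires; Z=6 D=5 C=8 B=4
Draw 4: a1=0.810, a2=0.372, a3=1.608, a0=2.790; τ=−ln(0.5818)/2.790=0.194 → t=1.140; u2·a0=0.0732·2.790=0.204 ≤ a1=0.810 → R1 fires; Z=6 D=4 C=10 B=6
Draw 5: a1=0.648, a2=0.372, a3=2.412, a0=3.432; τ=−ln(0.6547)/3.432=0.123 → t=1.263; u2·a0=0.6467·3.432=2.219; a1+a2=1.020 < 2.219 ≤ a1+…+a3=3.432 → R3 fires; Z=6 D=4 C=10 B=5
Draw 6: a1=0.648, a2=0.372, a3=2.010, a0=3.030; τ=−ln(0.8199)/3.030=0.066 → t=1.329; u2·a0=0.5555·3.030=1.683; a1+a2=1.020 < 1.683 ≤ a1+…+a3=3.030 → R3 fires; Z=6 D=4 C=10 B=4
Draw 7: a1=0.648, a2=0.372, a3=1.608, a0=2.628; τ=−ln(0.0700)/2.628=1.012 → t=2.341; u2·a0=0.1634·2.628=0.429 ≤ a1=0.648 → R1 fires; Z=6 D=3 C=12 B=6
Draw 8: a1=0.486, a2=0.372, a3=2.412, a0=3.270; τ=−ln(0.9284)/3.270=0.023 → t=2.363; u2·a0=0.4278·3.270=1.399; a1+a2=0.858 < 1.399 ≤ a1+…+a3=3.270 → R3 fires; Z=6 D=3 C=12 B=5
Draw 9: a1=0.486, a2=0.372, a3=2.010, a0=2.868; τ=−ln(0.5701)/2.868=0.196 → t=2.559; u2·a0=0.3443·2.868=0.987; a1+a2=0.858 < 0.987 ≤ a1+…+a3=2.868 → R3 fires; Z=6 D=3 C=12 B=4
Draw 10: a1=0.486, a2=0.372, a3=1.608, a0=2.466; τ=−ln(0.6671)/2.466=0.164 → t=2.723; u2·a0=0.5707·2.466=1.407; a1+a2=0.858 < 1.407 ≤ a1+…+a3=2.466 → R3 fires; Z=6 D=3 C=12 B=3
Draw 11: a1=0.486, a2=0.372, a3=1.206, a0=2.064; τ=−ln(0.1904)/2.064=0.804 → t=3.527; u2·a0=0.9723·2.064=2.007; a1+a2=0.858 < 2.007 ≤ a1+…+a3=2.064 → R3 fires; Z=6 D=3 C=12 B=2
Draw 12: a1=0.486, a2=0.372, a3=0.804, a0=1.662; τ=−ln(0.7155)/1.662=0.201 → t=3.728; u2·a0=0.9312·1.662=1.548; a1+a2=0.858 < 1.548 ≤ a1+…+a3=1.662 → R3 fires; Z=6 D=3 C=12 B=1
Draw 13: a1=0.486, a2=0.372, a3=0.402, a0=1.260; τ=−ln(0.5176)/1.260=0.523 → t=4.251 > T=3.9: stop.
At T=3.9: Z=6 D=3 C=12 B=1; the largest is C.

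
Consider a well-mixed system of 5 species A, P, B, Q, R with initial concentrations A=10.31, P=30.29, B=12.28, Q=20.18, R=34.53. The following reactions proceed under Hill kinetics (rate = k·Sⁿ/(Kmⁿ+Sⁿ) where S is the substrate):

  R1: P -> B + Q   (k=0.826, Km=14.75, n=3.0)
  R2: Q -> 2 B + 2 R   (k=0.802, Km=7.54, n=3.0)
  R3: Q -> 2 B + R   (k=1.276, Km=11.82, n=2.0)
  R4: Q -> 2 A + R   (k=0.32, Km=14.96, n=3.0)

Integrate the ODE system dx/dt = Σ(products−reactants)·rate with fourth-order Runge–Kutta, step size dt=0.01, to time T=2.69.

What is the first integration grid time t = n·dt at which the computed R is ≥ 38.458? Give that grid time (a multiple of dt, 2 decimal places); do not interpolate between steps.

RK4 with dt=0.01: 269 steps to T=2.69. Trajectory (selected grid times):
t=0.00: A=10.31 P=30.29 B=12.28 Q=20.18 R=34.53
t=0.30: A=10.45 P=30.07 B=13.53 Q=19.82 R=35.34
t=0.60: A=10.58 P=29.85 B=14.76 Q=19.47 R=36.14
t=0.90: A=10.71 P=29.63 B=16.00 Q=19.12 R=36.94
t=1.20: A=10.84 P=29.41 B=17.22 Q=18.77 R=37.73
t=1.47: A=10.95 P=29.21 B=18.32 Q=18.46 R=38.44
t=1.48: A=10.96 P=29.20 B=18.36 Q=18.45 R=38.47
t=1.49: A=10.96 P=29.19 B=18.40 Q=18.44 R=38.49
t=1.79: A=11.08 P=28.97 B=19.60 Q=18.10 R=39.27
t=2.09: A=11.21 P=28.76 B=20.81 Q=17.77 R=40.05
t=2.39: A=11.32 P=28.54 B=22.00 Q=17.44 R=40.82
t=2.69: A=11.44 P=28.32 B=23.18 Q=17.12 R=41.58
R(1.47)=38.440 < 38.458 but R(1.48)=38.466 ≥ 38.458, so the first grid time is t=1.48.

Threshold first reached at t = 1.48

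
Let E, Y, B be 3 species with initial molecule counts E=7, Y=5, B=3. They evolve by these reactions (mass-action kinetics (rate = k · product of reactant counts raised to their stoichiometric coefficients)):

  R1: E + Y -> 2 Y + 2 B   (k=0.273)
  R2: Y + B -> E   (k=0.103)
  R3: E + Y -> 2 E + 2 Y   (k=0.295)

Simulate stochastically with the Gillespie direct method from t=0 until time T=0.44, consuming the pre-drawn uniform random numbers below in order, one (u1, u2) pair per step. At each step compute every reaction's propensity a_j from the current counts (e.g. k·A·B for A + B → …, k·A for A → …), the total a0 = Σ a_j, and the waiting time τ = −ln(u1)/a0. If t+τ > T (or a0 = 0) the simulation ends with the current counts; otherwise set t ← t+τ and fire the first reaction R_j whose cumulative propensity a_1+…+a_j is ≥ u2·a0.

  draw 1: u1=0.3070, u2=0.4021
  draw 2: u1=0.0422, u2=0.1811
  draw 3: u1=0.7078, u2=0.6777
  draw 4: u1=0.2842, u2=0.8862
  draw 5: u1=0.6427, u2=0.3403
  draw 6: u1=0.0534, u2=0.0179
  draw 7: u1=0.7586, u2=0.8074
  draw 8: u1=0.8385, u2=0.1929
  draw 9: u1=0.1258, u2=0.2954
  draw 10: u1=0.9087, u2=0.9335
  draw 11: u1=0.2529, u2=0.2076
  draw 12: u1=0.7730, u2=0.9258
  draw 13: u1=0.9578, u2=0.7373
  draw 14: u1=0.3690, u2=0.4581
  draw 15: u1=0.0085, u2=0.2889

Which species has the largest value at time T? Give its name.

Dominant species at T: Y

t=0.000: E=7 Y=5 B=3
Draw 1: a1=9.555, a2=1.545, a3=10.325, a0=21.425; τ=−ln(0.3070)/21.425=0.055 → t=0.055; u2·a0=0.4021·21.425=8.615 ≤ a1=9.555 → R1 fires; E=6 Y=6 B=5
Draw 2: a1=9.828, a2=3.090, a3=10.620, a0=23.538; τ=−ln(0.0422)/23.538=0.134 → t=0.190; u2·a0=0.1811·23.538=4.263 ≤ a1=9.828 → R1 fires; E=5 Y=7 B=7
Draw 3: a1=9.555, a2=5.047, a3=10.325, a0=24.927; τ=−ln(0.7078)/24.927=0.014 → t=0.203; u2·a0=0.6777·24.927=16.893; a1+a2=14.602 < 16.893 ≤ a1+…+a3=24.927 → R3 fires; E=6 Y=8 B=7
Draw 4: a1=13.104, a2=5.768, a3=14.160, a0=33.032; τ=−ln(0.2842)/33.032=0.038 → t=0.242; u2·a0=0.8862·33.032=29.273; a1+a2=18.872 < 29.273 ≤ a1+…+a3=33.032 → R3 fires; E=7 Y=9 B=7
Draw 5: a1=17.199, a2=6.489, a3=18.585, a0=42.273; τ=−ln(0.6427)/42.273=0.010 → t=0.252; u2·a0=0.3403·42.273=14.386 ≤ a1=17.199 → R1 fires; E=6 Y=10 B=9
Draw 6: a1=16.380, a2=9.270, a3=17.700, a0=43.350; τ=−ln(0.0534)/43.350=0.068 → t=0.320; u2·a0=0.0179·43.350=0.776 ≤ a1=16.380 → R1 fires; E=5 Y=11 B=11
Draw 7: a1=15.015, a2=12.463, a3=16.225, a0=43.703; τ=−ln(0.7586)/43.703=0.006 → t=0.326; u2·a0=0.8074·43.703=35.286; a1+a2=27.478 < 35.286 ≤ a1+…+a3=43.703 → R3 fires; E=6 Y=12 B=11
Draw 8: a1=19.656, a2=13.596, a3=21.240, a0=54.492; τ=−ln(0.8385)/54.492=0.003 → t=0.329; u2·a0=0.1929·54.492=10.512 ≤ a1=19.656 → R1 fires; E=5 Y=13 B=13
Draw 9: a1=17.745, a2=17.407, a3=19.175, a0=54.327; τ=−ln(0.1258)/54.327=0.038 → t=0.367; u2·a0=0.2954·54.327=16.048 ≤ a1=17.745 → R1 fires; E=4 Y=14 B=15
Draw 10: a1=15.288, a2=21.630, a3=16.520, a0=53.438; τ=−ln(0.9087)/53.438=0.002 → t=0.369; u2·a0=0.9335·53.438=49.884; a1+a2=36.918 < 49.884 ≤ a1+…+a3=53.438 → R3 fires; E=5 Y=15 B=15
Draw 11: a1=20.475, a2=23.175, a3=22.125, a0=65.775; τ=−ln(0.2529)/65.775=0.021 → t=0.390; u2·a0=0.2076·65.775=13.655 ≤ a1=20.475 → R1 fires; E=4 Y=16 B=17
Draw 12: a1=17.472, a2=28.016, a3=18.880, a0=64.368; τ=−ln(0.7730)/64.368=0.004 → t=0.394; u2·a0=0.9258·64.368=59.592; a1+a2=45.488 < 59.592 ≤ a1+…+a3=64.368 → R3 fires; E=5 Y=17 B=17
Draw 13: a1=23.205, a2=29.767, a3=25.075, a0=78.047; τ=−ln(0.9578)/78.047=0.001 → t=0.395; u2·a0=0.7373·78.047=57.544; a1+a2=52.972 < 57.544 ≤ a1+…+a3=78.047 → R3 fires; E=6 Y=18 B=17
Draw 14: a1=29.484, a2=31.518, a3=31.860, a0=92.862; τ=−ln(0.3690)/92.862=0.011 → t=0.405; u2·a0=0.4581·92.862=42.540; a1=29.484 < 42.540 ≤ a1+a2=61.002 → R2 fires; E=7 Y=17 B=16
Draw 15: a1=32.487, a2=28.016, a3=35.105, a0=95.608; τ=−ln(0.0085)/95.608=0.050 → t=0.455 > T=0.44: stop.
At T=0.44: E=7 Y=17 B=16; the largest is Y.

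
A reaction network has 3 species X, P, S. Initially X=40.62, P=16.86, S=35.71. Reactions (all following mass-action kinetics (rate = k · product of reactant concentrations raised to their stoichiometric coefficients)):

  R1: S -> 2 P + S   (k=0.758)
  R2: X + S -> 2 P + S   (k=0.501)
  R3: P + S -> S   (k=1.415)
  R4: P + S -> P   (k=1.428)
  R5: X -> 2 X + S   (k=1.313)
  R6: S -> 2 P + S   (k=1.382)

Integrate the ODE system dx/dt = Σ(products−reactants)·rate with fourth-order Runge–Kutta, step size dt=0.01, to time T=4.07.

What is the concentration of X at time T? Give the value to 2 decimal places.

RK4 with dt=0.01: 407 steps to T=4.07. Trajectory (selected grid times):
t=0.00: X=40.62 P=16.86 S=35.71
t=0.45: X=32.49 P=23.11 S=1.27
t=0.90: X=43.02 P=27.29 S=1.44
t=1.36: X=56.01 P=34.32 S=1.50
t=1.81: X=71.91 P=43.40 S=1.52
t=2.26: X=91.94 P=54.93 S=1.54
t=2.71: X=117.18 P=69.48 S=1.55
t=3.17: X=149.79 P=88.29 S=1.56
t=3.62: X=190.11 P=111.54 S=1.57
t=4.07: X=240.93 P=140.85 S=1.57
Read off X at T=4.07: 240.93

X at T = 240.93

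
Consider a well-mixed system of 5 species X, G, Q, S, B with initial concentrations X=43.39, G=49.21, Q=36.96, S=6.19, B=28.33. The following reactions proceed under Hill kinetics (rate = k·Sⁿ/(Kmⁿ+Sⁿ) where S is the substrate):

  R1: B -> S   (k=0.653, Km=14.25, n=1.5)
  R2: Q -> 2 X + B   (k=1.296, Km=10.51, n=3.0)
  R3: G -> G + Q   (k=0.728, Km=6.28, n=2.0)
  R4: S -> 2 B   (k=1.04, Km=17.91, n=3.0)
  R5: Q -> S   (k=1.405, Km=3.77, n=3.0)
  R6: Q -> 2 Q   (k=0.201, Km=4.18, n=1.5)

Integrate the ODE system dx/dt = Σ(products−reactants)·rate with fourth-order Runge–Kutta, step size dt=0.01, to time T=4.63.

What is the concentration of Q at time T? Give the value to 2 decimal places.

RK4 with dt=0.01: 463 steps to T=4.63. Trajectory (selected grid times):
t=0.00: X=43.39 G=49.21 Q=36.96 S=6.19 B=28.33
t=0.51: X=44.68 G=49.21 Q=36.06 S=7.13 B=28.78
t=1.03: X=46.00 G=49.21 Q=35.15 S=8.07 B=29.26
t=1.54: X=47.28 G=49.21 Q=34.25 S=8.98 B=29.76
t=2.06: X=48.59 G=49.21 Q=33.34 S=9.90 B=30.30
t=2.57: X=49.87 G=49.21 Q=32.45 S=10.78 B=30.86
t=3.09: X=51.17 G=49.21 Q=31.54 S=11.66 B=31.46
t=3.60: X=52.44 G=49.21 Q=30.65 S=12.51 B=32.09
t=4.12: X=53.74 G=49.21 Q=29.75 S=13.35 B=32.77
t=4.63: X=55.00 G=49.21 Q=28.87 S=14.16 B=33.47
Read off Q at T=4.63: 28.87

Q at T = 28.87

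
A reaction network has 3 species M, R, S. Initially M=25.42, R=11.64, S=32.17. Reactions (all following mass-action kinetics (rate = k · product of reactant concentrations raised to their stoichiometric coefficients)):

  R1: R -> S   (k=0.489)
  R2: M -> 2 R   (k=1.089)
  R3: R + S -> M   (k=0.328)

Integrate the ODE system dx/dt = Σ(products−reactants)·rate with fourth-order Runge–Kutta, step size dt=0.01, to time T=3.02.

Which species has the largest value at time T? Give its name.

RK4 with dt=0.01: 302 steps to T=3.02. Trajectory (selected grid times):
t=0.00: M=25.42 R=11.64 S=32.17
t=0.34: M=35.41 R=11.97 S=11.86
t=0.67: M=34.19 R=23.15 S=3.11
t=1.01: M=28.97 R=35.15 S=1.55
t=1.34: M=25.58 R=42.00 S=1.49
t=1.68: M=23.79 R=45.57 S=1.49
t=2.01: M=22.93 R=47.31 S=1.49
t=2.35: M=22.48 R=48.20 S=1.49
t=2.68: M=22.26 R=48.64 S=1.49
t=3.02: M=22.15 R=48.86 S=1.49
At T=3.02: M=22.15 R=48.86 S=1.49; the largest is R.

Dominant species at T: R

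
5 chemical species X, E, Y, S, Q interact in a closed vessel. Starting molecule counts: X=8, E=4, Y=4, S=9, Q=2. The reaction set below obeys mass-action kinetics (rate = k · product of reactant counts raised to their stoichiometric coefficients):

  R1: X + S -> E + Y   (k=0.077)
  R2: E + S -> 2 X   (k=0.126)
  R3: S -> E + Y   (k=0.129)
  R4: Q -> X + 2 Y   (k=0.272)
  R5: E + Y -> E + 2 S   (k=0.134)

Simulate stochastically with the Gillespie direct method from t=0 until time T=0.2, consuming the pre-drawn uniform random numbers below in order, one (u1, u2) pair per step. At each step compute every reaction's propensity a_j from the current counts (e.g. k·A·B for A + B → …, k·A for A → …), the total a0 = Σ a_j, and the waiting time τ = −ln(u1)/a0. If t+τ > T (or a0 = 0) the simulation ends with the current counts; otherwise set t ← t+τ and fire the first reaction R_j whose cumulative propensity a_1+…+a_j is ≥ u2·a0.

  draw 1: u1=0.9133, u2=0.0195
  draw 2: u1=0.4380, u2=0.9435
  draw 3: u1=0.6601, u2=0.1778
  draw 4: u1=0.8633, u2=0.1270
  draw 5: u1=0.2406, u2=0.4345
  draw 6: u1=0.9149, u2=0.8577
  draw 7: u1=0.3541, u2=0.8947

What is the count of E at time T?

E at T = 6

t=0.000: X=8 E=4 Y=4 S=9 Q=2
Draw 1: a1=5.544, a2=4.536, a3=1.161, a4=0.544, a5=2.144, a0=13.929; τ=−ln(0.9133)/13.929=0.007 → t=0.007; u2·a0=0.0195·13.929=0.272 ≤ a1=5.544 → R1 fires; X=7 E=5 Y=5 S=8 Q=2
Draw 2: a1=4.312, a2=5.040, a3=1.032, a4=0.544, a5=3.350, a0=14.278; τ=−ln(0.4380)/14.278=0.058 → t=0.064; u2·a0=0.9435·14.278=13.471; a1+…+a4=10.928 < 13.471 ≤ a1+…+a5=14.278 → R5 fires; X=7 E=5 Y=4 S=10 Q=2
Draw 3: a1=5.390, a2=6.300, a3=1.290, a4=0.544, a5=2.680, a0=16.204; τ=−ln(0.6601)/16.204=0.026 → t=0.090; u2·a0=0.1778·16.204=2.881 ≤ a1=5.390 → R1 fires; X=6 E=6 Y=5 S=9 Q=2
Draw 4: a1=4.158, a2=6.804, a3=1.161, a4=0.544, a5=4.020, a0=16.687; τ=−ln(0.8633)/16.687=0.009 → t=0.099; u2·a0=0.1270·16.687=2.119 ≤ a1=4.158 → R1 fires; X=5 E=7 Y=6 S=8 Q=2
Draw 5: a1=3.080, a2=7.056, a3=1.032, a4=0.544, a5=5.628, a0=17.340; τ=−ln(0.2406)/17.340=0.082 → t=0.181; u2·a0=0.4345·17.340=7.534; a1=3.080 < 7.534 ≤ a1+a2=10.136 → R2 fires; X=7 E=6 Y=6 S=7 Q=2
Draw 6: a1=3.773, a2=5.292, a3=0.903, a4=0.544, a5=4.824, a0=15.336; τ=−ln(0.9149)/15.336=0.006 → t=0.187; u2·a0=0.8577·15.336=13.154; a1+…+a4=10.512 < 13.154 ≤ a1+…+a5=15.336 → R5 fires; X=7 E=6 Y=5 S=9 Q=2
Draw 7: a1=4.851, a2=6.804, a3=1.161, a4=0.544, a5=4.020, a0=17.380; τ=−ln(0.3541)/17.380=0.060 → t=0.246 > T=0.2: stop.
Read off E at T=0.2: 6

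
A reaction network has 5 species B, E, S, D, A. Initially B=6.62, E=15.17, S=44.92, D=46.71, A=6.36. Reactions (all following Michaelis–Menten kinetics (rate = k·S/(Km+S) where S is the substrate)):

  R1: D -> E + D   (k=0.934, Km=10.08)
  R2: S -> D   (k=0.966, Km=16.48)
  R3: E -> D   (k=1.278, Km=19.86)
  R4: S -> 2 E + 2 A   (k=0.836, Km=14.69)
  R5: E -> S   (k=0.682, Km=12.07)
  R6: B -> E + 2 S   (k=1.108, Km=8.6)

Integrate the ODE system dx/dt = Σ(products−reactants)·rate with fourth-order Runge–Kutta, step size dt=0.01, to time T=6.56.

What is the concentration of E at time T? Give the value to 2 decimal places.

E at T = 24.31

RK4 with dt=0.01: 656 steps to T=6.56. Trajectory (selected grid times):
t=0.00: B=6.62 E=15.17 S=44.92 D=46.71 A=6.36
t=0.73: B=6.27 E=16.30 S=44.92 D=47.64 A=7.28
t=1.46: B=5.94 E=17.40 S=44.90 D=48.58 A=8.20
t=2.19: B=5.61 E=18.47 S=44.88 D=49.54 A=9.12
t=2.92: B=5.30 E=19.51 S=44.83 D=50.51 A=10.04
t=3.64: B=5.00 E=20.51 S=44.78 D=51.48 A=10.95
t=4.37: B=4.71 E=21.50 S=44.70 D=52.48 A=11.86
t=5.10: B=4.43 E=22.46 S=44.61 D=53.48 A=12.78
t=5.83: B=4.16 E=23.40 S=44.50 D=54.50 A=13.70
t=6.56: B=3.90 E=24.31 S=44.37 D=55.52 A=14.62
Read off E at T=6.56: 24.31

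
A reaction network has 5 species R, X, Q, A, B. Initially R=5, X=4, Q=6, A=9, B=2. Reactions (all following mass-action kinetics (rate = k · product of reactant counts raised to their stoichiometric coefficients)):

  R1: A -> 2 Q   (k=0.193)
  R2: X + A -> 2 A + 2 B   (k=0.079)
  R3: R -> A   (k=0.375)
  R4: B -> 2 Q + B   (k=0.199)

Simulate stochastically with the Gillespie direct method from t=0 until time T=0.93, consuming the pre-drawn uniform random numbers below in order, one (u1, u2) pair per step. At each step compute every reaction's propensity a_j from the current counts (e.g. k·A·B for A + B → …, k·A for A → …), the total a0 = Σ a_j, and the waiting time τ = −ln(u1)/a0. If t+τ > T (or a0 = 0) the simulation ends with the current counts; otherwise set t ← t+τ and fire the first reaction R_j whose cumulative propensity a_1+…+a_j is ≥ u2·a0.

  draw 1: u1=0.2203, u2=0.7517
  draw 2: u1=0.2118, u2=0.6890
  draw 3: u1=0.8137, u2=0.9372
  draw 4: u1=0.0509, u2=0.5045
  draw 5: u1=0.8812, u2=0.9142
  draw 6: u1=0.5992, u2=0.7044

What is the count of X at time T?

X at T = 2

t=0.000: R=5 X=4 Q=6 A=9 B=2
Draw 1: a1=1.737, a2=2.844, a3=1.875, a4=0.398, a0=6.854; τ=−ln(0.2203)/6.854=0.221 → t=0.221; u2·a0=0.7517·6.854=5.152; a1+a2=4.581 < 5.152 ≤ a1+…+a3=6.456 → R3 fires; R=4 X=4 Q=6 A=10 B=2
Draw 2: a1=1.930, a2=3.160, a3=1.500, a4=0.398, a0=6.988; τ=−ln(0.2118)/6.988=0.222 → t=0.443; u2·a0=0.6890·6.988=4.815; a1=1.930 < 4.815 ≤ a1+a2=5.090 → R2 fires; R=4 X=3 Q=6 A=11 B=4
Draw 3: a1=2.123, a2=2.607, a3=1.500, a4=0.796, a0=7.026; τ=−ln(0.8137)/7.026=0.029 → t=0.472; u2·a0=0.9372·7.026=6.585; a1+…+a3=6.230 < 6.585 ≤ a1+…+a4=7.026 → R4 fires; R=4 X=3 Q=8 A=11 B=4
Draw 4: a1=2.123, a2=2.607, a3=1.500, a4=0.796, a0=7.026; τ=−ln(0.0509)/7.026=0.424 → t=0.896; u2·a0=0.5045·7.026=3.545; a1=2.123 < 3.545 ≤ a1+a2=4.730 → R2 fires; R=4 X=2 Q=8 A=12 B=6
Draw 5: a1=2.316, a2=1.896, a3=1.500, a4=1.194, a0=6.906; τ=−ln(0.8812)/6.906=0.018 → t=0.914; u2·a0=0.9142·6.906=6.313; a1+…+a3=5.712 < 6.313 ≤ a1+…+a4=6.906 → R4 fires; R=4 X=2 Q=10 A=12 B=6
Draw 6: a1=2.316, a2=1.896, a3=1.500, a4=1.194, a0=6.906; τ=−ln(0.5992)/6.906=0.074 → t=0.988 > T=0.93: stop.
Read off X at T=0.93: 2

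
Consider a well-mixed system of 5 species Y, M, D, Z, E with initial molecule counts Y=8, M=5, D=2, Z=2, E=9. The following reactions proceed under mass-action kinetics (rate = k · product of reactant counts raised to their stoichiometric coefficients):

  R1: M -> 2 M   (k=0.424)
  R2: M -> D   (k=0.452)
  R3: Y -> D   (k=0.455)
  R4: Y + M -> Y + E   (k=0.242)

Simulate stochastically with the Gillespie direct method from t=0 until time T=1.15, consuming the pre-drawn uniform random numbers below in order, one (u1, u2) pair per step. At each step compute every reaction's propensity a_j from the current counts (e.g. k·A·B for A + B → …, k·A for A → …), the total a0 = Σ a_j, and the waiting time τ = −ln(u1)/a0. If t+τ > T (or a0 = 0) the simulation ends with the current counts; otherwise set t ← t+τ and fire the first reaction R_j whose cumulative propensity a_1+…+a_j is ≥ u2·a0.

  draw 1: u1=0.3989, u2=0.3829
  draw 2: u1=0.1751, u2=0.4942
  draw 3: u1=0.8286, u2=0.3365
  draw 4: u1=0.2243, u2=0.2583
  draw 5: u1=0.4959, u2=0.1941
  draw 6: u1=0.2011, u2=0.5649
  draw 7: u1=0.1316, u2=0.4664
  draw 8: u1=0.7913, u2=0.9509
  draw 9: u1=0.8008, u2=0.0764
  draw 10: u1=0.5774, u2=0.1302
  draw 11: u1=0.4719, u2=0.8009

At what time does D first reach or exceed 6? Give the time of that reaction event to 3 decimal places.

t=0.000: Y=8 M=5 D=2 Z=2 E=9
Draw 1: a1=2.120, a2=2.260, a3=3.640, a4=9.680, a0=17.700; τ=−ln(0.3989)/17.700=0.052 → t=0.052; u2·a0=0.3829·17.700=6.777; a1+a2=4.380 < 6.777 ≤ a1+…+a3=8.020 → R3 fires; Y=7 M=5 D=3 Z=2 E=9
Draw 2: a1=2.120, a2=2.260, a3=3.185, a4=8.470, a0=16.035; τ=−ln(0.1751)/16.035=0.109 → t=0.161; u2·a0=0.4942·16.035=7.924; a1+…+a3=7.565 < 7.924 ≤ a1+…+a4=16.035 → R4 fires; Y=7 M=4 D=3 Z=2 E=10
Draw 3: a1=1.696, a2=1.808, a3=3.185, a4=6.776, a0=13.465; τ=−ln(0.8286)/13.465=0.014 → t=0.175; u2·a0=0.3365·13.465=4.531; a1+a2=3.504 < 4.531 ≤ a1+…+a3=6.689 → R3 fires; Y=6 M=4 D=4 Z=2 E=10
Draw 4: a1=1.696, a2=1.808, a3=2.730, a4=5.808, a0=12.042; τ=−ln(0.2243)/12.042=0.124 → t=0.299; u2·a0=0.2583·12.042=3.110; a1=1.696 < 3.110 ≤ a1+a2=3.504 → R2 fires; Y=6 M=3 D=5 Z=2 E=10
Draw 5: a1=1.272, a2=1.356, a3=2.730, a4=4.356, a0=9.714; τ=−ln(0.4959)/9.714=0.072 → t=0.371; u2·a0=0.1941·9.714=1.885; a1=1.272 < 1.885 ≤ a1+a2=2.628 → R2 fires; Y=6 M=2 D=6 Z=2 E=10
Draw 6: a1=0.848, a2=0.904, a3=2.730, a4=2.904, a0=7.386; τ=−ln(0.2011)/7.386=0.217 → t=0.588; u2·a0=0.5649·7.386=4.172; a1+a2=1.752 < 4.172 ≤ a1+…+a3=4.482 → R3 fires; Y=5 M=2 D=7 Z=2 E=10
Draw 7: a1=0.848, a2=0.904, a3=2.275, a4=2.420, a0=6.447; τ=−ln(0.1316)/6.447=0.315 → t=0.903; u2·a0=0.4664·6.447=3.007; a1+a2=1.752 < 3.007 ≤ a1+…+a3=4.027 → R3 fires; Y=4 M=2 D=8 Z=2 E=10
Draw 8: a1=0.848, a2=0.904, a3=1.820, a4=1.936, a0=5.508; τ=−ln(0.7913)/5.508=0.042 → t=0.945; u2·a0=0.9509·5.508=5.238; a1+…+a3=3.572 < 5.238 ≤ a1+…+a4=5.508 → R4 fires; Y=4 M=1 D=8 Z=2 E=11
Draw 9: a1=0.424, a2=0.452, a3=1.820, a4=0.968, a0=3.664; τ=−ln(0.8008)/3.664=0.061 → t=1.006; u2·a0=0.0764·3.664=0.280 ≤ a1=0.424 → R1 fires; Y=4 M=2 D=8 Z=2 E=11
Draw 10: a1=0.848, a2=0.904, a3=1.820, a4=1.936, a0=5.508; τ=−ln(0.5774)/5.508=0.100 → t=1.105; u2·a0=0.1302·5.508=0.717 ≤ a1=0.848 → R1 fires; Y=4 M=3 D=8 Z=2 E=11
Draw 11: a1=1.272, a2=1.356, a3=1.820, a4=2.904, a0=7.352; τ=−ln(0.4719)/7.352=0.102 → t=1.208 > T=1.15: stop.
D first becomes ≥ 6 when it reaches 6 at the event at t=0.371.

Threshold first reached at t = 0.371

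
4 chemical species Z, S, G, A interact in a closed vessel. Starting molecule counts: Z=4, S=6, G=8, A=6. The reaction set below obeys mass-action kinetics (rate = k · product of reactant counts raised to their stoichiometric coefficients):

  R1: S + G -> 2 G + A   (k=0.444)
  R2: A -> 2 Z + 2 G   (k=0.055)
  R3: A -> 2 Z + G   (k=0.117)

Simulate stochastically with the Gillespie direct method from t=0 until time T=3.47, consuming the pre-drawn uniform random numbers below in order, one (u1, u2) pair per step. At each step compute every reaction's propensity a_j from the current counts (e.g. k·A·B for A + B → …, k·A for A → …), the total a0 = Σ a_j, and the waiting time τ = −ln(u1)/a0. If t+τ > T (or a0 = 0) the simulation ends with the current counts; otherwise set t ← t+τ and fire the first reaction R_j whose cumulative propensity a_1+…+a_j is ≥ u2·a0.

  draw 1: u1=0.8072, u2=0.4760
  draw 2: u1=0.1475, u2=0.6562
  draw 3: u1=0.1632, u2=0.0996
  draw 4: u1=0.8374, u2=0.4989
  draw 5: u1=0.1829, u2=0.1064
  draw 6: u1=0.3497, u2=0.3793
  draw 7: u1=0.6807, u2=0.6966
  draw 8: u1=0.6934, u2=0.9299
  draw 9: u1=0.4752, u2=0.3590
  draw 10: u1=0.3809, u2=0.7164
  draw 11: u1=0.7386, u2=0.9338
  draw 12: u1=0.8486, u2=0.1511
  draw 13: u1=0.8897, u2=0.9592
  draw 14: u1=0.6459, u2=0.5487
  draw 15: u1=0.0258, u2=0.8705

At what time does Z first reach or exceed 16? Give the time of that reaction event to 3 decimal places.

t=0.000: Z=4 S=6 G=8 A=6
Draw 1: a1=21.312, a2=0.330, a3=0.702, a0=22.344; τ=−ln(0.8072)/22.344=0.010 → t=0.010; u2·a0=0.4760·22.344=10.636 ≤ a1=21.312 → R1 fires; Z=4 S=5 G=9 A=7
Draw 2: a1=19.980, a2=0.385, a3=0.819, a0=21.184; τ=−ln(0.1475)/21.184=0.090 → t=0.100; u2·a0=0.6562·21.184=13.901 ≤ a1=19.980 → R1 fires; Z=4 S=4 G=10 A=8
Draw 3: a1=17.760, a2=0.440, a3=0.936, a0=19.136; τ=−ln(0.1632)/19.136=0.095 → t=0.195; u2·a0=0.0996·19.136=1.906 ≤ a1=17.760 → R1 fires; Z=4 S=3 G=11 A=9
Draw 4: a1=14.652, a2=0.495, a3=1.053, a0=16.200; τ=−ln(0.8374)/16.200=0.011 → t=0.206; u2·a0=0.4989·16.200=8.082 ≤ a1=14.652 → R1 fires; Z=4 S=2 G=12 A=10
Draw 5: a1=10.656, a2=0.550, a3=1.170, a0=12.376; τ=−ln(0.1829)/12.376=0.137 → t=0.343; u2·a0=0.1064·12.376=1.317 ≤ a1=10.656 → R1 fires; Z=4 S=1 G=13 A=11
Draw 6: a1=5.772, a2=0.605, a3=1.287, a0=7.664; τ=−ln(0.3497)/7.664=0.137 → t=0.480; u2·a0=0.3793·7.664=2.907 ≤ a1=5.772 → R1 fires; Z=4 S=0 G=14 A=12
Draw 7: a1=0.000, a2=0.660, a3=1.404, a0=2.064; τ=−ln(0.6807)/2.064=0.186 → t=0.666; u2·a0=0.6966·2.064=1.438; a1+a2=0.660 < 1.438 ≤ a1+…+a3=2.064 → R3 fires; Z=6 S=0 G=15 A=11
Draw 8: a1=0.000, a2=0.605, a3=1.287, a0=1.892; τ=−ln(0.6934)/1.892=0.194 → t=0.860; u2·a0=0.9299·1.892=1.759; a1+a2=0.605 < 1.759 ≤ a1+…+a3=1.892 → R3 fires; Z=8 S=0 G=16 A=10
Draw 9: a1=0.000, a2=0.550, a3=1.170, a0=1.720; τ=−ln(0.4752)/1.720=0.433 → t=1.292; u2·a0=0.3590·1.720=0.617; a1+a2=0.550 < 0.617 ≤ a1+…+a3=1.720 → R3 fires; Z=10 S=0 G=17 A=9
Draw 10: a1=0.000, a2=0.495, a3=1.053, a0=1.548; τ=−ln(0.3809)/1.548=0.624 → t=1.916; u2·a0=0.7164·1.548=1.109; a1+a2=0.495 < 1.109 ≤ a1+…+a3=1.548 → R3 fires; Z=12 S=0 G=18 A=8
Draw 11: a1=0.000, a2=0.440, a3=0.936, a0=1.376; τ=−ln(0.7386)/1.376=0.220 → t=2.136; u2·a0=0.9338·1.376=1.285; a1+a2=0.440 < 1.285 ≤ a1+…+a3=1.376 → R3 fires; Z=14 S=0 G=19 A=7
Draw 12: a1=0.000, a2=0.385, a3=0.819, a0=1.204; τ=−ln(0.8486)/1.204=0.136 → t=2.273; u2·a0=0.1511·1.204=0.182; a1=0.000 < 0.182 ≤ a1+a2=0.385 → R2 fires; Z=16 S=0 G=21 A=6
Draw 13: a1=0.000, a2=0.330, a3=0.702, a0=1.032; τ=−ln(0.8897)/1.032=0.113 → t=2.386; u2·a0=0.9592·1.032=0.990; a1+a2=0.330 < 0.990 ≤ a1+…+a3=1.032 → R3 fires; Z=18 S=0 G=22 A=5
Draw 14: a1=0.000, a2=0.275, a3=0.585, a0=0.860; τ=−ln(0.6459)/0.860=0.508 → t=2.894; u2·a0=0.5487·0.860=0.472; a1+a2=0.275 < 0.472 ≤ a1+…+a3=0.860 → R3 fires; Z=20 S=0 G=23 A=4
Draw 15: a1=0.000, a2=0.220, a3=0.468, a0=0.688; τ=−ln(0.0258)/0.688=5.316 → t=8.210 > T=3.47: stop.
Z first becomes ≥ 16 when it reaches 16 at the event at t=2.273.

Threshold first reached at t = 2.273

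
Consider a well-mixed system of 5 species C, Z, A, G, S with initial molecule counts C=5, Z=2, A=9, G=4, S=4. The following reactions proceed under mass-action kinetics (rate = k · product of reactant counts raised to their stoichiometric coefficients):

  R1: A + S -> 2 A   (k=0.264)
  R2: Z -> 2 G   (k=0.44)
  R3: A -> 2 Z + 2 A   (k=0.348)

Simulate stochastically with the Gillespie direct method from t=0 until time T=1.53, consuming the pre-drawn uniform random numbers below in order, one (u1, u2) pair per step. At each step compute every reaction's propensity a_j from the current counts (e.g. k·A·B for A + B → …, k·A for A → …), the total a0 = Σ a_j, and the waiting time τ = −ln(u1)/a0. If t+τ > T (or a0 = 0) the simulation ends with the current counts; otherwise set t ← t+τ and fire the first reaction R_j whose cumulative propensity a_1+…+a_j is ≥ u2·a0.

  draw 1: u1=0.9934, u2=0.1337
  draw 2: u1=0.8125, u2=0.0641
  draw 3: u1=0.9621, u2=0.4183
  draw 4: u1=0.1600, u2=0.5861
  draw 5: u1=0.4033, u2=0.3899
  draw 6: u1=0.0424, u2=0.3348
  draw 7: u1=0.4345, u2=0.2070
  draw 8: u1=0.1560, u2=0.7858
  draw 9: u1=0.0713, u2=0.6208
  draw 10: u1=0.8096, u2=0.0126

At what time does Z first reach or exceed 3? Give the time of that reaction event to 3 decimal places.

t=0.000: C=5 Z=2 A=9 G=4 S=4
Draw 1: a1=9.504, a2=0.880, a3=3.132, a0=13.516; τ=−ln(0.9934)/13.516=0.000 → t=0.000; u2·a0=0.1337·13.516=1.807 ≤ a1=9.504 → R1 fires; C=5 Z=2 A=10 G=4 S=3
Draw 2: a1=7.920, a2=0.880, a3=3.480, a0=12.280; τ=−ln(0.8125)/12.280=0.017 → t=0.017; u2·a0=0.0641·12.280=0.787 ≤ a1=7.920 → R1 fires; C=5 Z=2 A=11 G=4 S=2
Draw 3: a1=5.808, a2=0.880, a3=3.828, a0=10.516; τ=−ln(0.9621)/10.516=0.004 → t=0.021; u2·a0=0.4183·10.516=4.399 ≤ a1=5.808 → R1 fires; C=5 Z=2 A=12 G=4 S=1
Draw 4: a1=3.168, a2=0.880, a3=4.176, a0=8.224; τ=−ln(0.1600)/8.224=0.223 → t=0.244; u2·a0=0.5861·8.224=4.820; a1+a2=4.048 < 4.820 ≤ a1+…+a3=8.224 → R3 fires; C=5 Z=4 A=13 G=4 S=1
Draw 5: a1=3.432, a2=1.760, a3=4.524, a0=9.716; τ=−ln(0.4033)/9.716=0.093 → t=0.337; u2·a0=0.3899·9.716=3.788; a1=3.432 < 3.788 ≤ a1+a2=5.192 → R2 fires; C=5 Z=3 A=13 G=6 S=1
Draw 6: a1=3.432, a2=1.320, a3=4.524, a0=9.276; τ=−ln(0.0424)/9.276=0.341 → t=0.678; u2·a0=0.3348·9.276=3.106 ≤ a1=3.432 → R1 fires; C=5 Z=3 A=14 G=6 S=0
Draw 7: a1=0.000, a2=1.320, a3=4.872, a0=6.192; τ=−ln(0.4345)/6.192=0.135 → t=0.813; u2·a0=0.2070·6.192=1.282; a1=0.000 < 1.282 ≤ a1+a2=1.320 → R2 fires; C=5 Z=2 A=14 G=8 S=0
Draw 8: a1=0.000, a2=0.880, a3=4.872, a0=5.752; τ=−ln(0.1560)/5.752=0.323 → t=1.136; u2·a0=0.7858·5.752=4.520; a1+a2=0.880 < 4.520 ≤ a1+…+a3=5.752 → R3 fires; C=5 Z=4 A=15 G=8 S=0
Draw 9: a1=0.000, a2=1.760, a3=5.220, a0=6.980; τ=−ln(0.0713)/6.980=0.378 → t=1.514; u2·a0=0.6208·6.980=4.333; a1+a2=1.760 < 4.333 ≤ a1+…+a3=6.980 → R3 fires; C=5 Z=6 A=16 G=8 S=0
Draw 10: a1=0.000, a2=2.640, a3=5.568, a0=8.208; τ=−ln(0.8096)/8.208=0.026 → t=1.540 > T=1.53: stop.
Z first becomes ≥ 3 when it reaches 4 at the event at t=0.244.

Threshold first reached at t = 0.244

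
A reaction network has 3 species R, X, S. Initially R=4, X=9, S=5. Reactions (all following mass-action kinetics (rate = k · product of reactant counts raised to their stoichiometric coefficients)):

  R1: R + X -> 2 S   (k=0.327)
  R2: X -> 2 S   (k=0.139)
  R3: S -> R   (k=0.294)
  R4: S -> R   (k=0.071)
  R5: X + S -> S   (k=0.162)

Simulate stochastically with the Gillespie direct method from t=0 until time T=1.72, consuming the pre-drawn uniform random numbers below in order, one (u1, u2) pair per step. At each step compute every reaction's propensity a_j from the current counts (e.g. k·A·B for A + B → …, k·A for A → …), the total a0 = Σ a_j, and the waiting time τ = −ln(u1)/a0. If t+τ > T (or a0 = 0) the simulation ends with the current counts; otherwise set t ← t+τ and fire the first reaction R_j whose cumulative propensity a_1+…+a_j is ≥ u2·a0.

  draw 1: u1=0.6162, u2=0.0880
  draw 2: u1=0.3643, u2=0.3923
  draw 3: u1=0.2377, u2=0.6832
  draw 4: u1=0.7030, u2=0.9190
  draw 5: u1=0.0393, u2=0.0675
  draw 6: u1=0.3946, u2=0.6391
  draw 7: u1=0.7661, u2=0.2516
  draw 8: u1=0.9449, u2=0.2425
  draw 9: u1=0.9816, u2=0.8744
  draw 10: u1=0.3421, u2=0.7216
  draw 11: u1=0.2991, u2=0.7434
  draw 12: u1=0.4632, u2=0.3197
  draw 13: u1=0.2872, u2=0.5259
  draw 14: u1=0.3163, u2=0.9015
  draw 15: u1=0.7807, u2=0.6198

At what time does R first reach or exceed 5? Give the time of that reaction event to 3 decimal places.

t=0.000: R=4 X=9 S=5
Draw 1: a1=11.772, a2=1.251, a3=1.470, a4=0.355, a5=7.290, a0=22.138; τ=−ln(0.6162)/22.138=0.022 → t=0.022; u2·a0=0.0880·22.138=1.948 ≤ a1=11.772 → R1 fires; R=3 X=8 S=7
Draw 2: a1=7.848, a2=1.112, a3=2.058, a4=0.497, a5=9.072, a0=20.587; τ=−ln(0.3643)/20.587=0.049 → t=0.071; u2·a0=0.3923·20.587=8.076; a1=7.848 < 8.076 ≤ a1+a2=8.960 → R2 fires; R=3 X=7 S=9
Draw 3: a1=6.867, a2=0.973, a3=2.646, a4=0.639, a5=10.206, a0=21.331; τ=−ln(0.2377)/21.331=0.067 → t=0.138; u2·a0=0.6832·21.331=14.573; a1+…+a4=11.125 < 14.573 ≤ a1+…+a5=21.331 → R5 fires; R=3 X=6 S=9
Draw 4: a1=5.886, a2=0.834, a3=2.646, a4=0.639, a5=8.748, a0=18.753; τ=−ln(0.7030)/18.753=0.019 → t=0.157; u2·a0=0.9190·18.753=17.234; a1+…+a4=10.005 < 17.234 ≤ a1+…+a5=18.753 → R5 fires; R=3 X=5 S=9
Draw 5: a1=4.905, a2=0.695, a3=2.646, a4=0.639, a5=7.290, a0=16.175; τ=−ln(0.0393)/16.175=0.200 → t=0.357; u2·a0=0.0675·16.175=1.092 ≤ a1=4.905 → R1 fires; R=2 X=4 S=11
Draw 6: a1=2.616, a2=0.556, a3=3.234, a4=0.781, a5=7.128, a0=14.315; τ=−ln(0.3946)/14.315=0.065 → t=0.422; u2·a0=0.6391·14.315=9.149; a1+…+a4=7.187 < 9.149 ≤ a1+…+a5=14.315 → R5 fires; R=2 X=3 S=11
Draw 7: a1=1.962, a2=0.417, a3=3.234, a4=0.781, a5=5.346, a0=11.740; τ=−ln(0.7661)/11.740=0.023 → t=0.445; u2·a0=0.2516·11.740=2.954; a1+a2=2.379 < 2.954 ≤ a1+…+a3=5.613 → R3 fires; R=3 X=3 S=10
Draw 8: a1=2.943, a2=0.417, a3=2.940, a4=0.710, a5=4.860, a0=11.870; τ=−ln(0.9449)/11.870=0.005 → t=0.450; u2·a0=0.2425·11.870=2.878 ≤ a1=2.943 → R1 fires; R=2 X=2 S=12
Draw 9: a1=1.308, a2=0.278, a3=3.528, a4=0.852, a5=3.888, a0=9.854; τ=−ln(0.9816)/9.854=0.002 → t=0.451; u2·a0=0.8744·9.854=8.616; a1+…+a4=5.966 < 8.616 ≤ a1+…+a5=9.854 → R5 fires; R=2 X=1 S=12
Draw 10: a1=0.654, a2=0.139, a3=3.528, a4=0.852, a5=1.944, a0=7.117; τ=−ln(0.3421)/7.117=0.151 → t=0.602; u2·a0=0.7216·7.117=5.136; a1+…+a3=4.321 < 5.136 ≤ a1+…+a4=5.173 → R4 fires; R=3 X=1 S=11
Draw 11: a1=0.981, a2=0.139, a3=3.234, a4=0.781, a5=1.782, a0=6.917; τ=−ln(0.2991)/6.917=0.174 → t=0.777; u2·a0=0.7434·6.917=5.142; a1+…+a4=5.135 < 5.142 ≤ a1+…+a5=6.917 → R5 fires; R=3 X=0 S=11
Draw 12: a1=0.000, a2=0.000, a3=3.234, a4=0.781, a5=0.000, a0=4.015; τ=−ln(0.4632)/4.015=0.192 → t=0.968; u2·a0=0.3197·4.015=1.284; a1+a2=0.000 < 1.284 ≤ a1+…+a3=3.234 → R3 fires; R=4 X=0 S=10
Draw 13: a1=0.000, a2=0.000, a3=2.940, a4=0.710, a5=0.000, a0=3.650; τ=−ln(0.2872)/3.650=0.342 → t=1.310; u2·a0=0.5259·3.650=1.920; a1+a2=0.000 < 1.920 ≤ a1+…+a3=2.940 → R3 fires; R=5 X=0 S=9
Draw 14: a1=0.000, a2=0.000, a3=2.646, a4=0.639, a5=0.000, a0=3.285; τ=−ln(0.3163)/3.285=0.350 → t=1.661; u2·a0=0.9015·3.285=2.961; a1+…+a3=2.646 < 2.961 ≤ a1+…+a4=3.285 → R4 fires; R=6 X=0 S=8
Draw 15: a1=0.000, a2=0.000, a3=2.352, a4=0.568, a5=0.000, a0=2.920; τ=−ln(0.7807)/2.920=0.085 → t=1.745 > T=1.72: stop.
R first becomes ≥ 5 when it reaches 5 at the event at t=1.310.

Threshold first reached at t = 1.310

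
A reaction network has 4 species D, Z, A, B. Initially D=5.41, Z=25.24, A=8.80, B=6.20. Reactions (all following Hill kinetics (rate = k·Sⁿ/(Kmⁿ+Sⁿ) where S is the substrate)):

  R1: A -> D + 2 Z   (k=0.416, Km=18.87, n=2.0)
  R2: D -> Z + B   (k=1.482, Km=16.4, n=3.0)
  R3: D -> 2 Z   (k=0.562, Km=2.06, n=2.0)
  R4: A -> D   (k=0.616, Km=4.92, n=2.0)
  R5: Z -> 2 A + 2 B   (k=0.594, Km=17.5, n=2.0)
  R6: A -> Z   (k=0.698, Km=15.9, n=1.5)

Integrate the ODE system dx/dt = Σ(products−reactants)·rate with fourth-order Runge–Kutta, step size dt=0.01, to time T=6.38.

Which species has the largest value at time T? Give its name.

Dominant species at T: Z

RK4 with dt=0.01: 638 steps to T=6.38. Trajectory (selected grid times):
t=0.00: D=5.41 Z=25.24 A=8.80 B=6.20
t=0.71: D=5.41 Z=25.94 A=8.84 B=6.81
t=1.42: D=5.41 Z=26.63 A=8.89 B=7.43
t=2.13: D=5.42 Z=27.32 A=8.95 B=8.06
t=2.84: D=5.42 Z=28.01 A=9.02 B=8.70
t=3.54: D=5.43 Z=28.69 A=9.08 B=9.34
t=4.25: D=5.44 Z=29.38 A=9.16 B=10.00
t=4.96: D=5.45 Z=30.07 A=9.24 B=10.66
t=5.67: D=5.46 Z=30.75 A=9.32 B=11.33
t=6.38: D=5.48 Z=31.44 A=9.40 B=12.01
At T=6.38: D=5.48 Z=31.44 A=9.40 B=12.01; the largest is Z.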